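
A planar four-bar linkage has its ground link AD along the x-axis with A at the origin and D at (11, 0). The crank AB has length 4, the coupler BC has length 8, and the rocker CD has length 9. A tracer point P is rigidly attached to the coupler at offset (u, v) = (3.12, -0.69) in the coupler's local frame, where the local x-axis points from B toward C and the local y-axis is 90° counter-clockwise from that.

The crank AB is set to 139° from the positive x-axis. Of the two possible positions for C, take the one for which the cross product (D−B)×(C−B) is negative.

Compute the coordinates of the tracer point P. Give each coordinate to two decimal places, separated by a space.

A=(0,0), D=(11.00,0)
B = A + 4.00·(cos139°, sin139°) = (-3.0188, 2.6242)
|BD| = 14.2623
circle(B,8.00) ∩ circle(D,9.00): a=6.5352, h=4.6142
  candidates: C₊=(4.2538,5.9572) cross=65.810; C₋=(2.5558,-3.1137) cross=-65.810
  mode - wants cross < 0 → take C=(2.5558,-3.1137) (cross=-65.810)
ex = (C−B)/|BC| = (0.6968,-0.7172); ey = (0.7172,0.6968)
P = B + 3.12·ex + -0.69·ey = (-1.3396,-0.0944)

-1.34 -0.09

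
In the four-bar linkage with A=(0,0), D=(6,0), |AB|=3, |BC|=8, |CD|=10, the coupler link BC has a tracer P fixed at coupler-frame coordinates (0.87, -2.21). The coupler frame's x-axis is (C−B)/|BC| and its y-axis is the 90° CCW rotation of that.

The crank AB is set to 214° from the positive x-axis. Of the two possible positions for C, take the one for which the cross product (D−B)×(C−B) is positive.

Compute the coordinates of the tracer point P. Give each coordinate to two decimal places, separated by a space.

-0.21 -1.01

A=(0,0), D=(6.00,0)
B = A + 3.00·(cos214°, sin214°) = (-2.4871, -1.6776)
|BD| = 8.6513
circle(B,8.00) ∩ circle(D,10.00): a=2.2451, h=7.6785
  candidates: C₊=(-1.7736,6.2905) cross=66.429; C₋=(1.2043,-8.7750) cross=-66.429
  mode + wants cross > 0 → take C=(-1.7736,6.2905) (cross=66.429)
ex = (C−B)/|BC| = (0.0892,0.9960); ey = (-0.9960,0.0892)
P = B + 0.87·ex + -2.21·ey = (-0.2083,-1.0081)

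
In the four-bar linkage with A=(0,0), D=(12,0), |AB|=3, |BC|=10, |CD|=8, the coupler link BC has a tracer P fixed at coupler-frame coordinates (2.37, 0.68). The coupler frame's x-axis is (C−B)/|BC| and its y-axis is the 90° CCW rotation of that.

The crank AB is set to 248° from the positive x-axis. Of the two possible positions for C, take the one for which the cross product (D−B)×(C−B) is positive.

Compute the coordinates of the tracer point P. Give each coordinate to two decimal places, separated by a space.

A=(0,0), D=(12.00,0)
B = A + 3.00·(cos248°, sin248°) = (-1.1238, -2.7816)
|BD| = 13.4154
circle(B,10.00) ∩ circle(D,8.00): a=8.0494, h=5.9335
  candidates: C₊=(5.5204,4.6920) cross=79.600; C₋=(7.9809,-6.9172) cross=-79.600
  mode + wants cross > 0 → take C=(5.5204,4.6920) (cross=79.600)
ex = (C−B)/|BC| = (0.6644,0.7474); ey = (-0.7474,0.6644)
P = B + 2.37·ex + 0.68·ey = (-0.0573,-0.5585)

-0.06 -0.56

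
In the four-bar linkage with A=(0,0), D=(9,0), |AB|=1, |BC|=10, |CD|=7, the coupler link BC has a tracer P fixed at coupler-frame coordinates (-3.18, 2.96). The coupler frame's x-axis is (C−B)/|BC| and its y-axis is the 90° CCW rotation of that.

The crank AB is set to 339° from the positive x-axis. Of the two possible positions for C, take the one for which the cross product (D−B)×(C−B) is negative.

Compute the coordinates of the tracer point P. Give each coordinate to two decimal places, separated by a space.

0.51 3.97

A=(0,0), D=(9.00,0)
B = A + 1.00·(cos339°, sin339°) = (0.9336, -0.3584)
|BD| = 8.0744
circle(B,10.00) ∩ circle(D,7.00): a=7.1953, h=6.9446
  candidates: C₊=(7.8136,6.8987) cross=56.073; C₋=(8.4300,-6.9768) cross=-56.073
  mode - wants cross < 0 → take C=(8.4300,-6.9768) (cross=-56.073)
ex = (C−B)/|BC| = (0.7496,-0.6618); ey = (0.6618,0.7496)
P = B + -3.18·ex + 2.96·ey = (0.5087,3.9652)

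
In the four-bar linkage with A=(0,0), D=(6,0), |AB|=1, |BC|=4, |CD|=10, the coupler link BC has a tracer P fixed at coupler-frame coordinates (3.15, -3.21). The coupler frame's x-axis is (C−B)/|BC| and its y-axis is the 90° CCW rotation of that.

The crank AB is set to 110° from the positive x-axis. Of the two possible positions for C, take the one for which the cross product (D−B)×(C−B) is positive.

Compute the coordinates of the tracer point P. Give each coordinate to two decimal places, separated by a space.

A=(0,0), D=(6.00,0)
B = A + 1.00·(cos110°, sin110°) = (-0.3420, 0.9397)
|BD| = 6.4113
circle(B,4.00) ∩ circle(D,10.00): a=-3.3453, h=2.1929
  candidates: C₊=(-3.3298,3.5992) cross=14.059; C₋=(-3.9726,-0.7392) cross=-14.059
  mode + wants cross > 0 → take C=(-3.3298,3.5992) (cross=14.059)
ex = (C−B)/|BC| = (-0.7470,0.6649); ey = (-0.6649,-0.7470)
P = B + 3.15·ex + -3.21·ey = (-0.5607,5.4318)

-0.56 5.43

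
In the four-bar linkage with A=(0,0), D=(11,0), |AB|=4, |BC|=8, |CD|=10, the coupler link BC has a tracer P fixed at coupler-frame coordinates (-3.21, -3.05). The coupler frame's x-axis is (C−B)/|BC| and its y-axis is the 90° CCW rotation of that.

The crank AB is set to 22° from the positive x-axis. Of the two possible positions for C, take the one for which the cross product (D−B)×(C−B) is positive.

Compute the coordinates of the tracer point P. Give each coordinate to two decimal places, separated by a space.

A=(0,0), D=(11.00,0)
B = A + 4.00·(cos22°, sin22°) = (3.7087, 1.4984)
|BD| = 7.4436
circle(B,8.00) ∩ circle(D,10.00): a=1.3037, h=7.8931
  candidates: C₊=(6.5746,8.9675) cross=58.753; C₋=(3.3968,-6.4955) cross=-58.753
  mode + wants cross > 0 → take C=(6.5746,8.9675) (cross=58.753)
ex = (C−B)/|BC| = (0.3582,0.9336); ey = (-0.9336,0.3582)
P = B + -3.21·ex + -3.05·ey = (5.4064,-2.5911)

5.41 -2.59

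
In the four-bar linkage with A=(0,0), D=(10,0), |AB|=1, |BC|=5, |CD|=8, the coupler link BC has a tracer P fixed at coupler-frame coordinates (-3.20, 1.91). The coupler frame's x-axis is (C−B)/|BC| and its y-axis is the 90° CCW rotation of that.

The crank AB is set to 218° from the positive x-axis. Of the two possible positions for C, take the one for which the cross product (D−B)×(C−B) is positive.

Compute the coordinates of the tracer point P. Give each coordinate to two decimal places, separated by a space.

-4.36 -1.67

A=(0,0), D=(10.00,0)
B = A + 1.00·(cos218°, sin218°) = (-0.7880, -0.6157)
|BD| = 10.8056
circle(B,5.00) ∩ circle(D,8.00): a=3.5982, h=3.4718
  candidates: C₊=(2.6065,3.0555) cross=37.515; C₋=(3.0021,-3.8768) cross=-37.515
  mode + wants cross > 0 → take C=(2.6065,3.0555) (cross=37.515)
ex = (C−B)/|BC| = (0.6789,0.7342); ey = (-0.7342,0.6789)
P = B + -3.20·ex + 1.91·ey = (-4.3629,-1.6685)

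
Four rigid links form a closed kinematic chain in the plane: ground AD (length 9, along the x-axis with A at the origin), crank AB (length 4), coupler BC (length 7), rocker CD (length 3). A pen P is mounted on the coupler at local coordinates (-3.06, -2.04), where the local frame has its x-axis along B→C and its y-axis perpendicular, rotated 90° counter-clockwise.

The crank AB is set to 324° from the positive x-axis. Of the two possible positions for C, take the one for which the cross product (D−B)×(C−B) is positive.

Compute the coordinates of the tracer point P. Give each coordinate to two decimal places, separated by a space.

A=(0,0), D=(9.00,0)
B = A + 4.00·(cos324°, sin324°) = (3.2361, -2.3511)
|BD| = 6.2250
circle(B,7.00) ∩ circle(D,3.00): a=6.3254, h=2.9983
  candidates: C₊=(7.9605,2.8141) cross=18.665; C₋=(10.2254,-2.7383) cross=-18.665
  mode + wants cross > 0 → take C=(7.9605,2.8141) (cross=18.665)
ex = (C−B)/|BC| = (0.6749,0.7379); ey = (-0.7379,0.6749)
P = B + -3.06·ex + -2.04·ey = (2.6761,-5.9859)

2.68 -5.99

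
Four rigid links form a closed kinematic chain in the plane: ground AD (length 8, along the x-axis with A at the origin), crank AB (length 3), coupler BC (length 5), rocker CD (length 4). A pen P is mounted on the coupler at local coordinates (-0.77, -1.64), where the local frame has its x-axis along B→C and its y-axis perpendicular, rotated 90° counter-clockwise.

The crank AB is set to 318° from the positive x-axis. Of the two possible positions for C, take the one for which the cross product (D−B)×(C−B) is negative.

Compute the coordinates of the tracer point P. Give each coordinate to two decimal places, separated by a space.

0.91 -3.25

A=(0,0), D=(8.00,0)
B = A + 3.00·(cos318°, sin318°) = (2.2294, -2.0074)
|BD| = 6.1098
circle(B,5.00) ∩ circle(D,4.00): a=3.7914, h=3.2596
  candidates: C₊=(4.7394,2.3170) cross=19.916; C₋=(6.8813,-3.8404) cross=-19.916
  mode - wants cross < 0 → take C=(6.8813,-3.8404) (cross=-19.916)
ex = (C−B)/|BC| = (0.9304,-0.3666); ey = (0.3666,0.9304)
P = B + -0.77·ex + -1.64·ey = (0.9118,-3.2509)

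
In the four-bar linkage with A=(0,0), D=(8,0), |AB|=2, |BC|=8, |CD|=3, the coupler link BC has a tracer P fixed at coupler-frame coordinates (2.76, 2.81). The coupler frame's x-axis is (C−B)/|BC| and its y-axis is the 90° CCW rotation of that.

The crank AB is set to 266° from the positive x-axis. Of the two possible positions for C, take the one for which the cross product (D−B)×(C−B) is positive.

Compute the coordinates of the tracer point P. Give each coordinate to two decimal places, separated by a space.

0.53 1.89

A=(0,0), D=(8.00,0)
B = A + 2.00·(cos266°, sin266°) = (-0.1395, -1.9951)
|BD| = 8.3805
circle(B,8.00) ∩ circle(D,3.00): a=7.4717, h=2.8590
  candidates: C₊=(6.4367,2.5605) cross=23.960; C₋=(7.7980,-2.9932) cross=-23.960
  mode + wants cross > 0 → take C=(6.4367,2.5605) (cross=23.960)
ex = (C−B)/|BC| = (0.8220,0.5695); ey = (-0.5695,0.8220)
P = B + 2.76·ex + 2.81·ey = (0.5291,1.8864)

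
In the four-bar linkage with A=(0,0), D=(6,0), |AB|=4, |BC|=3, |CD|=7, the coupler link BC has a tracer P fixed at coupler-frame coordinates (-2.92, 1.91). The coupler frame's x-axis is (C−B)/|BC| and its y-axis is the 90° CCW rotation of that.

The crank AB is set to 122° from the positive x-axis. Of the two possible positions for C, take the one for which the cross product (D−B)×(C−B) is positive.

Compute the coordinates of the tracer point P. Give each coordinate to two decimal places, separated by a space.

A=(0,0), D=(6.00,0)
B = A + 4.00·(cos122°, sin122°) = (-2.1197, 3.3922)
|BD| = 8.7998
circle(B,3.00) ∩ circle(D,7.00): a=2.1271, h=2.1155
  candidates: C₊=(0.6585,4.5242) cross=18.616; C₋=(-0.9725,0.6202) cross=-18.616
  mode + wants cross > 0 → take C=(0.6585,4.5242) (cross=18.616)
ex = (C−B)/|BC| = (0.9261,0.3773); ey = (-0.3773,0.9261)
P = B + -2.92·ex + 1.91·ey = (-5.5445,4.0591)

-5.54 4.06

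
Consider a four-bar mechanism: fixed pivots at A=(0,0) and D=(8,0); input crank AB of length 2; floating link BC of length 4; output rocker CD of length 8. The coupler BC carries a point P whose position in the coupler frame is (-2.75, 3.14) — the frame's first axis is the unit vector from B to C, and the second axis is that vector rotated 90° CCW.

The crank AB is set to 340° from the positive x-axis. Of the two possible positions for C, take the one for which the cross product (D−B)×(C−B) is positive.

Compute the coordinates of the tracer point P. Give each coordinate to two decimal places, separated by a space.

-0.25 -4.28

A=(0,0), D=(8.00,0)
B = A + 2.00·(cos340°, sin340°) = (1.8794, -0.6840)
|BD| = 6.1587
circle(B,4.00) ∩ circle(D,8.00): a=-0.8176, h=3.9156
  candidates: C₊=(0.6320,3.1165) cross=24.115; C₋=(1.5018,-4.6662) cross=-24.115
  mode + wants cross > 0 → take C=(0.6320,3.1165) (cross=24.115)
ex = (C−B)/|BC| = (-0.3118,0.9501); ey = (-0.9501,-0.3118)
P = B + -2.75·ex + 3.14·ey = (-0.2464,-4.2761)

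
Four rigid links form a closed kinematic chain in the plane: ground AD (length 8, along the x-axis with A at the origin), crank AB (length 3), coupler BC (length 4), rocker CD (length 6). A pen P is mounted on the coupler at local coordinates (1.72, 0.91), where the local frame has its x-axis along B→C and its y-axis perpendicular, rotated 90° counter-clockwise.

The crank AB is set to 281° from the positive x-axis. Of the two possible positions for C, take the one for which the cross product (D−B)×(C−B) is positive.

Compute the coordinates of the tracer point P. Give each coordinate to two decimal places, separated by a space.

0.36 -1.01

A=(0,0), D=(8.00,0)
B = A + 3.00·(cos281°, sin281°) = (0.5724, -2.9449)
|BD| = 7.9901
circle(B,4.00) ∩ circle(D,6.00): a=2.7435, h=2.9109
  candidates: C₊=(2.0499,0.7722) cross=23.258; C₋=(4.1956,-4.6397) cross=-23.258
  mode + wants cross > 0 → take C=(2.0499,0.7722) (cross=23.258)
ex = (C−B)/|BC| = (0.3694,0.9293); ey = (-0.9293,0.3694)
P = B + 1.72·ex + 0.91·ey = (0.3621,-1.0104)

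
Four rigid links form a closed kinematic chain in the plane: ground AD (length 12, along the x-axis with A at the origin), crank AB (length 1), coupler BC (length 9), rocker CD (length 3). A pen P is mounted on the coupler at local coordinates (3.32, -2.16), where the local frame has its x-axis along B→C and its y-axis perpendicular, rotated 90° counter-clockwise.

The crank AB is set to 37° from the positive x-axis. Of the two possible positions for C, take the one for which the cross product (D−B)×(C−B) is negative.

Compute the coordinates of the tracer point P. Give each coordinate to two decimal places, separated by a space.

3.47 -2.33

A=(0,0), D=(12.00,0)
B = A + 1.00·(cos37°, sin37°) = (0.7986, 0.6018)
|BD| = 11.2175
circle(B,9.00) ∩ circle(D,3.00): a=8.8180, h=1.8007
  candidates: C₊=(9.7006,1.9268) cross=20.199; C₋=(9.5074,-1.6693) cross=-20.199
  mode - wants cross < 0 → take C=(9.5074,-1.6693) (cross=-20.199)
ex = (C−B)/|BC| = (0.9676,-0.2524); ey = (0.2524,0.9676)
P = B + 3.32·ex + -2.16·ey = (3.4661,-2.3261)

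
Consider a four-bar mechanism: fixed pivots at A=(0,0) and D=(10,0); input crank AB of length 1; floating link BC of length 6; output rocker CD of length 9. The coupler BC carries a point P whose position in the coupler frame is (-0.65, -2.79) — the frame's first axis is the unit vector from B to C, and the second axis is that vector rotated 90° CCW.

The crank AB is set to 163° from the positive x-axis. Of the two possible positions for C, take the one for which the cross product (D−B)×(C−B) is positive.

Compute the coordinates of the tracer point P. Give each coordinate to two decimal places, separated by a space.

A=(0,0), D=(10.00,0)
B = A + 1.00·(cos163°, sin163°) = (-0.9563, 0.2924)
|BD| = 10.9602
circle(B,6.00) ∩ circle(D,9.00): a=3.4272, h=4.9249
  candidates: C₊=(2.6011,5.1240) cross=53.977; C₋=(2.3383,-4.7222) cross=-53.977
  mode + wants cross > 0 → take C=(2.6011,5.1240) (cross=53.977)
ex = (C−B)/|BC| = (0.5929,0.8053); ey = (-0.8053,0.5929)
P = B + -0.65·ex + -2.79·ey = (0.9050,-1.8852)

0.91 -1.89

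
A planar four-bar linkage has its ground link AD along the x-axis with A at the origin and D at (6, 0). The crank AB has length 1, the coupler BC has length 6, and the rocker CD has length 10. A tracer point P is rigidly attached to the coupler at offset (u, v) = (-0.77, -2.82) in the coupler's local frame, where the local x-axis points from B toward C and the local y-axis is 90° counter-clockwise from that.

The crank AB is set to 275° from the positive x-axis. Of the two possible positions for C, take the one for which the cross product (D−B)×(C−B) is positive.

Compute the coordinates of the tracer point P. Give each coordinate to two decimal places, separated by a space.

A=(0,0), D=(6.00,0)
B = A + 1.00·(cos275°, sin275°) = (0.0872, -0.9962)
|BD| = 5.9962
circle(B,6.00) ∩ circle(D,10.00): a=-2.3386, h=5.5255
  candidates: C₊=(-3.1370,4.0639) cross=33.132; C₋=(-1.3010,-6.8334) cross=-33.132
  mode + wants cross > 0 → take C=(-3.1370,4.0639) (cross=33.132)
ex = (C−B)/|BC| = (-0.5374,0.8434); ey = (-0.8434,-0.5374)
P = B + -0.77·ex + -2.82·ey = (2.8792,-0.1302)

2.88 -0.13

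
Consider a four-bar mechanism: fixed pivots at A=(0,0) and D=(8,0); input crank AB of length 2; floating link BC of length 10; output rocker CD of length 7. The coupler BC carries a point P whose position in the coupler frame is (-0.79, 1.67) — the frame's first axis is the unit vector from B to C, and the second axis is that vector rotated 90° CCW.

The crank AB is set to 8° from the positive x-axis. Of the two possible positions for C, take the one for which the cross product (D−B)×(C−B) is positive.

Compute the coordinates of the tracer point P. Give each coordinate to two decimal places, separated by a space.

A=(0,0), D=(8.00,0)
B = A + 2.00·(cos8°, sin8°) = (1.9805, 0.2783)
|BD| = 6.0259
circle(B,10.00) ∩ circle(D,7.00): a=7.2447, h=6.8931
  candidates: C₊=(9.5359,6.8294) cross=41.537; C₋=(8.8991,-6.9420) cross=-41.537
  mode + wants cross > 0 → take C=(9.5359,6.8294) (cross=41.537)
ex = (C−B)/|BC| = (0.7555,0.6551); ey = (-0.6551,0.7555)
P = B + -0.79·ex + 1.67·ey = (0.2896,1.0226)

0.29 1.02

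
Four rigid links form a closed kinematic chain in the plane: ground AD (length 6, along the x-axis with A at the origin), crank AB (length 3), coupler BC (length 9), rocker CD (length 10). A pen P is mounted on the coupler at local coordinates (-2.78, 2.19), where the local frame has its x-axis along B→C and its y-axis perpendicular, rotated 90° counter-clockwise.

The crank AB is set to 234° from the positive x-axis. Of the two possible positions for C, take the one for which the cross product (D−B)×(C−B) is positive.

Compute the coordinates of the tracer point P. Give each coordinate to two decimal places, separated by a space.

-4.02 -5.15

A=(0,0), D=(6.00,0)
B = A + 3.00·(cos234°, sin234°) = (-1.7634, -2.4271)
|BD| = 8.1339
circle(B,9.00) ∩ circle(D,10.00): a=2.8990, h=8.5203
  candidates: C₊=(-1.5388,6.5701) cross=69.303; C₋=(3.5459,-9.6942) cross=-69.303
  mode + wants cross > 0 → take C=(-1.5388,6.5701) (cross=69.303)
ex = (C−B)/|BC| = (0.0250,0.9997); ey = (-0.9997,0.0250)
P = B + -2.78·ex + 2.19·ey = (-4.0220,-5.1515)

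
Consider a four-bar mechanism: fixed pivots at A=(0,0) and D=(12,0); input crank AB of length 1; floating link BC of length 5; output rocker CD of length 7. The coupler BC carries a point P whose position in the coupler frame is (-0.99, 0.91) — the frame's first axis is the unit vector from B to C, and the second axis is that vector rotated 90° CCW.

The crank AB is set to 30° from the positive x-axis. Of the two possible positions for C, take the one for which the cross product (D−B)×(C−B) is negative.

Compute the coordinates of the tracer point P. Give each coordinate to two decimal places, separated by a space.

0.43 1.77

A=(0,0), D=(12.00,0)
B = A + 1.00·(cos30°, sin30°) = (0.8660, 0.5000)
|BD| = 11.1452
circle(B,5.00) ∩ circle(D,7.00): a=4.4959, h=2.1879
  candidates: C₊=(5.4556,2.4840) cross=24.384; C₋=(5.2592,-1.8874) cross=-24.384
  mode - wants cross < 0 → take C=(5.2592,-1.8874) (cross=-24.384)
ex = (C−B)/|BC| = (0.8786,-0.4775); ey = (0.4775,0.8786)
P = B + -0.99·ex + 0.91·ey = (0.4307,1.7723)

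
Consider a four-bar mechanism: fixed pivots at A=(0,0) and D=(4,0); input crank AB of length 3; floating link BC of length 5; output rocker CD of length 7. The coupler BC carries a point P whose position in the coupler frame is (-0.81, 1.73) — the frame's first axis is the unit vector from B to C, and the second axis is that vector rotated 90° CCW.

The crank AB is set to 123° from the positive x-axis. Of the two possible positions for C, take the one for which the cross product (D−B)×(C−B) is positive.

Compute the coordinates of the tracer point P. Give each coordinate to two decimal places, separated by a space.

-3.50 2.92

A=(0,0), D=(4.00,0)
B = A + 3.00·(cos123°, sin123°) = (-1.6339, 2.5160)
|BD| = 6.1702
circle(B,5.00) ∩ circle(D,7.00): a=1.1403, h=4.8682
  candidates: C₊=(1.3924,6.4962) cross=30.038; C₋=(-2.5779,-2.3941) cross=-30.038
  mode + wants cross > 0 → take C=(1.3924,6.4962) (cross=30.038)
ex = (C−B)/|BC| = (0.6053,0.7960); ey = (-0.7960,0.6053)
P = B + -0.81·ex + 1.73·ey = (-3.5013,2.9183)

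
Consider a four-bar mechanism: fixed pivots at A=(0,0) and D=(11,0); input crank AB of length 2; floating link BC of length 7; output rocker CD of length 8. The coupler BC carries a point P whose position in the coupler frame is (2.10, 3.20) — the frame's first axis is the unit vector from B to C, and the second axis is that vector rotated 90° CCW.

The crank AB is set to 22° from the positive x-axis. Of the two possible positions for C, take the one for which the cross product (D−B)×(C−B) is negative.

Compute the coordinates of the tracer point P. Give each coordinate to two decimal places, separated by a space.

A=(0,0), D=(11.00,0)
B = A + 2.00·(cos22°, sin22°) = (1.8544, 0.7492)
|BD| = 9.1763
circle(B,7.00) ∩ circle(D,8.00): a=3.7708, h=5.8975
  candidates: C₊=(6.0941,6.3192) cross=54.117; C₋=(5.1311,-5.4365) cross=-54.117
  mode - wants cross < 0 → take C=(5.1311,-5.4365) (cross=-54.117)
ex = (C−B)/|BC| = (0.4681,-0.8837); ey = (0.8837,0.4681)
P = B + 2.10·ex + 3.20·ey = (5.6651,0.3914)

5.67 0.39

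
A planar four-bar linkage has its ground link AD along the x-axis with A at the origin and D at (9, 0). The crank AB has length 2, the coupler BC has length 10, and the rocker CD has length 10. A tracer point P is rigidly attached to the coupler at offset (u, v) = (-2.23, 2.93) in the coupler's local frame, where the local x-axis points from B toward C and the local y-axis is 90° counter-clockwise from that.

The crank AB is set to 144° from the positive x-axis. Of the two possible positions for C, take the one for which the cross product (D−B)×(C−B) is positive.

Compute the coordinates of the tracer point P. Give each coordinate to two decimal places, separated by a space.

-5.30 1.26

A=(0,0), D=(9.00,0)
B = A + 2.00·(cos144°, sin144°) = (-1.6180, 1.1756)
|BD| = 10.6829
circle(B,10.00) ∩ circle(D,10.00): a=5.3415, h=8.4539
  candidates: C₊=(4.6213,8.9904) cross=90.313; C₋=(2.7607,-7.8148) cross=-90.313
  mode + wants cross > 0 → take C=(4.6213,8.9904) (cross=90.313)
ex = (C−B)/|BC| = (0.6239,0.7815); ey = (-0.7815,0.6239)
P = B + -2.23·ex + 2.93·ey = (-5.2991,1.2610)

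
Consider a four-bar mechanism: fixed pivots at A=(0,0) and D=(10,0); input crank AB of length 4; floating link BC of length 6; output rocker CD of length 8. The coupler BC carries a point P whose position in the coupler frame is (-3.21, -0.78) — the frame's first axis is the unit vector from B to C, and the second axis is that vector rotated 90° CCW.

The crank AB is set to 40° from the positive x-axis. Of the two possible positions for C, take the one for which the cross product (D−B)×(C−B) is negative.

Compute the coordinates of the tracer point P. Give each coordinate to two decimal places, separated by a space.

2.44 5.82

A=(0,0), D=(10.00,0)
B = A + 4.00·(cos40°, sin40°) = (3.0642, 2.5712)
|BD| = 7.3971
circle(B,6.00) ∩ circle(D,8.00): a=1.8059, h=5.7218
  candidates: C₊=(6.7463,7.3084) cross=42.324; C₋=(2.7686,-3.4216) cross=-42.324
  mode - wants cross < 0 → take C=(2.7686,-3.4216) (cross=-42.324)
ex = (C−B)/|BC| = (-0.0493,-0.9988); ey = (0.9988,-0.0493)
P = B + -3.21·ex + -0.78·ey = (2.4432,5.8157)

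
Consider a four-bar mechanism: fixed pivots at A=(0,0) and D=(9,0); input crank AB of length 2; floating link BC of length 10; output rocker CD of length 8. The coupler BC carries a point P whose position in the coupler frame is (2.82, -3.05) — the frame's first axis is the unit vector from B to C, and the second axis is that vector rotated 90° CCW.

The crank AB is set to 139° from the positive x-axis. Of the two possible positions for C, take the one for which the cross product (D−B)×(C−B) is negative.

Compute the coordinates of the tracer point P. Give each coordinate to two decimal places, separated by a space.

A=(0,0), D=(9.00,0)
B = A + 2.00·(cos139°, sin139°) = (-1.5094, 1.3121)
|BD| = 10.5910
circle(B,10.00) ∩ circle(D,8.00): a=6.9951, h=7.1463
  candidates: C₊=(6.3171,7.5367) cross=75.686; C₋=(4.5464,-6.6457) cross=-75.686
  mode - wants cross < 0 → take C=(4.5464,-6.6457) (cross=-75.686)
ex = (C−B)/|BC| = (0.6056,-0.7958); ey = (0.7958,0.6056)
P = B + 2.82·ex + -3.05·ey = (-2.2288,-2.7790)

-2.23 -2.78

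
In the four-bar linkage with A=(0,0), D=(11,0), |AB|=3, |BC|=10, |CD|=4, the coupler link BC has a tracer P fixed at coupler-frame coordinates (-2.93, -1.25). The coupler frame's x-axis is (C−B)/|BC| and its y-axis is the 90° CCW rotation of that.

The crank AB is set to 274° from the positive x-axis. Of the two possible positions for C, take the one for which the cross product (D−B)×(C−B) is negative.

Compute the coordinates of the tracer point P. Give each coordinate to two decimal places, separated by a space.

A=(0,0), D=(11.00,0)
B = A + 3.00·(cos274°, sin274°) = (0.2093, -2.9927)
|BD| = 11.1980
circle(B,10.00) ∩ circle(D,4.00): a=9.3497, h=3.5473
  candidates: C₊=(8.2708,2.9243) cross=39.723; C₋=(10.1669,-3.9123) cross=-39.723
  mode - wants cross < 0 → take C=(10.1669,-3.9123) (cross=-39.723)
ex = (C−B)/|BC| = (0.9958,-0.0920); ey = (0.0920,0.9958)
P = B + -2.93·ex + -1.25·ey = (-2.8233,-3.9680)

-2.82 -3.97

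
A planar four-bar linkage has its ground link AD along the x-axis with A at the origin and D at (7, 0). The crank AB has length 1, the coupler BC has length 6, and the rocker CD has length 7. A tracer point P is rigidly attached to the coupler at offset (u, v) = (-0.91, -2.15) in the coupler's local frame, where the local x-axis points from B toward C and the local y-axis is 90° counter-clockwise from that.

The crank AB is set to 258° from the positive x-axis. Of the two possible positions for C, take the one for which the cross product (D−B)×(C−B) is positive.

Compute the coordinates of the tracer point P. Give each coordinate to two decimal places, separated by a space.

1.52 -2.55

A=(0,0), D=(7.00,0)
B = A + 1.00·(cos258°, sin258°) = (-0.2079, -0.9781)
|BD| = 7.2740
circle(B,6.00) ∩ circle(D,7.00): a=2.7434, h=5.3361
  candidates: C₊=(1.7930,4.6784) cross=38.815; C₋=(3.2281,-5.8969) cross=-38.815
  mode + wants cross > 0 → take C=(1.7930,4.6784) (cross=38.815)
ex = (C−B)/|BC| = (0.3335,0.9428); ey = (-0.9428,0.3335)
P = B + -0.91·ex + -2.15·ey = (1.5155,-2.5531)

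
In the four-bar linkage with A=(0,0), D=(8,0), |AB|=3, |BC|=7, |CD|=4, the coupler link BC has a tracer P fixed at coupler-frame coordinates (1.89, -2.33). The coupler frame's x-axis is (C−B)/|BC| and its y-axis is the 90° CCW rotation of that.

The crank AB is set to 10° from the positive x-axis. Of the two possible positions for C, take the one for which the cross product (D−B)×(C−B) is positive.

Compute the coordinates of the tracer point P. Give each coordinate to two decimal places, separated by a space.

A=(0,0), D=(8.00,0)
B = A + 3.00·(cos10°, sin10°) = (2.9544, 0.5209)
|BD| = 5.0724
circle(B,7.00) ∩ circle(D,4.00): a=5.7891, h=3.9353
  candidates: C₊=(9.1171,3.8409) cross=19.961; C₋=(8.3088,-3.9881) cross=-19.961
  mode + wants cross > 0 → take C=(9.1171,3.8409) (cross=19.961)
ex = (C−B)/|BC| = (0.8804,0.4743); ey = (-0.4743,0.8804)
P = B + 1.89·ex + -2.33·ey = (5.7234,-0.6340)

5.72 -0.63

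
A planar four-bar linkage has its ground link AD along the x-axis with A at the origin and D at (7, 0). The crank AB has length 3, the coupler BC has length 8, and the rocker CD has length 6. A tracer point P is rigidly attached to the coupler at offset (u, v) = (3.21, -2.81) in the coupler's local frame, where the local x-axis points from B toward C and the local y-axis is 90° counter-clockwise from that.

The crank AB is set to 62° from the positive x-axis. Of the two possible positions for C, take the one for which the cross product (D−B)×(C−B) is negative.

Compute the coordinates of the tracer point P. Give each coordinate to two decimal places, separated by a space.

-0.36 -1.23

A=(0,0), D=(7.00,0)
B = A + 3.00·(cos62°, sin62°) = (1.4084, 2.6488)
|BD| = 6.1873
circle(B,8.00) ∩ circle(D,6.00): a=5.3563, h=5.9422
  candidates: C₊=(8.7930,5.7258) cross=36.766; C₋=(3.7052,-5.0144) cross=-36.766
  mode - wants cross < 0 → take C=(3.7052,-5.0144) (cross=-36.766)
ex = (C−B)/|BC| = (0.2871,-0.9579); ey = (0.9579,0.2871)
P = B + 3.21·ex + -2.81·ey = (-0.3617,-1.2328)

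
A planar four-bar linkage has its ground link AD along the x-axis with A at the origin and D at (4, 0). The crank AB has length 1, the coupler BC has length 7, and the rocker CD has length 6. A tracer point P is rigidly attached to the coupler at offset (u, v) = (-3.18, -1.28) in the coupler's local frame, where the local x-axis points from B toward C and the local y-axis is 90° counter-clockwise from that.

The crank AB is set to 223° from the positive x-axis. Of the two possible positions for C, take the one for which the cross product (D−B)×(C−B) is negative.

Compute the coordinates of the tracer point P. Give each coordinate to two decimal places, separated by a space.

-3.77 0.90

A=(0,0), D=(4.00,0)
B = A + 1.00·(cos223°, sin223°) = (-0.7314, -0.6820)
|BD| = 4.7803
circle(B,7.00) ∩ circle(D,6.00): a=3.7499, h=5.9109
  candidates: C₊=(2.1369,5.7034) cross=28.255; C₋=(3.8235,-5.9974) cross=-28.255
  mode - wants cross < 0 → take C=(3.8235,-5.9974) (cross=-28.255)
ex = (C−B)/|BC| = (0.6507,-0.7593); ey = (0.7593,0.6507)
P = B + -3.18·ex + -1.28·ey = (-3.7725,0.8998)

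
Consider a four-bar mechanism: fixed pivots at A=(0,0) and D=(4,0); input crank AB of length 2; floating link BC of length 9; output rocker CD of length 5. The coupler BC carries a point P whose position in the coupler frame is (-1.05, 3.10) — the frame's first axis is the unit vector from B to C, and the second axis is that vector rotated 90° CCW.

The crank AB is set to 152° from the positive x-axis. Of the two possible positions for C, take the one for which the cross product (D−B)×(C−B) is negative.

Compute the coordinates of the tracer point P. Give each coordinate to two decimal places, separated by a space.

-0.56 3.98

A=(0,0), D=(4.00,0)
B = A + 2.00·(cos152°, sin152°) = (-1.7659, 0.9389)
|BD| = 5.8418
circle(B,9.00) ∩ circle(D,5.00): a=7.7139, h=4.6363
  candidates: C₊=(6.5929,4.2751) cross=27.085; C₋=(5.1026,-4.8769) cross=-27.085
  mode - wants cross < 0 → take C=(5.1026,-4.8769) (cross=-27.085)
ex = (C−B)/|BC| = (0.7632,-0.6462); ey = (0.6462,0.7632)
P = B + -1.05·ex + 3.10·ey = (-0.5640,3.9833)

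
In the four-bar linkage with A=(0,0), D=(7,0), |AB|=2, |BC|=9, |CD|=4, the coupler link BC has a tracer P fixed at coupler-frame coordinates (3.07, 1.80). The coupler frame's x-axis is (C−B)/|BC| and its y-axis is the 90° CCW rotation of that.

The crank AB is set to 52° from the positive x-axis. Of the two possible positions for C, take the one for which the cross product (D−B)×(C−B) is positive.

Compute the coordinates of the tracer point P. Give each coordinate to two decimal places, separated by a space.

4.12 3.65

A=(0,0), D=(7.00,0)
B = A + 2.00·(cos52°, sin52°) = (1.2313, 1.5760)
|BD| = 5.9801
circle(B,9.00) ∩ circle(D,4.00): a=8.4247, h=3.1660
  candidates: C₊=(10.1926,2.4098) cross=18.933; C₋=(8.5238,-3.6984) cross=-18.933
  mode + wants cross > 0 → take C=(10.1926,2.4098) (cross=18.933)
ex = (C−B)/|BC| = (0.9957,0.0926); ey = (-0.0926,0.9957)
P = B + 3.07·ex + 1.80·ey = (4.1214,3.6527)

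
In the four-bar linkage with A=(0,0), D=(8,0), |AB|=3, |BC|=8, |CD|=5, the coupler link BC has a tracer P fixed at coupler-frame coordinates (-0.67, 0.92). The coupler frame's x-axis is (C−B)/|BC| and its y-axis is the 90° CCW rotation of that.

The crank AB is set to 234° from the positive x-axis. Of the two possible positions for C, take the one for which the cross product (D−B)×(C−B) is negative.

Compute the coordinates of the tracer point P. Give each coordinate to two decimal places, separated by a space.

-2.16 -1.36

A=(0,0), D=(8.00,0)
B = A + 3.00·(cos234°, sin234°) = (-1.7634, -2.4271)
|BD| = 10.0605
circle(B,8.00) ∩ circle(D,5.00): a=6.9685, h=3.9293
  candidates: C₊=(4.0514,3.0674) cross=39.531; C₋=(5.9473,-4.5592) cross=-39.531
  mode - wants cross < 0 → take C=(5.9473,-4.5592) (cross=-39.531)
ex = (C−B)/|BC| = (0.9638,-0.2665); ey = (0.2665,0.9638)
P = B + -0.67·ex + 0.92·ey = (-2.1639,-1.3618)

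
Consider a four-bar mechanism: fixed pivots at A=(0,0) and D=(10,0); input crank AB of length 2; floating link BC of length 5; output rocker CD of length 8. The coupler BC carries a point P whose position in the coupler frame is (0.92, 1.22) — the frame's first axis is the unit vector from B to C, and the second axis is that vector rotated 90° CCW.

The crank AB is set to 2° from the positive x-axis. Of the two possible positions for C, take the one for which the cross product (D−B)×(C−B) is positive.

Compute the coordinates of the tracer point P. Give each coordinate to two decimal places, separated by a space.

A=(0,0), D=(10.00,0)
B = A + 2.00·(cos2°, sin2°) = (1.9988, 0.0698)
|BD| = 8.0015
circle(B,5.00) ∩ circle(D,8.00): a=1.5637, h=4.7492
  candidates: C₊=(3.6039,4.8052) cross=38.001; C₋=(3.5210,-4.6928) cross=-38.001
  mode + wants cross > 0 → take C=(3.6039,4.8052) (cross=38.001)
ex = (C−B)/|BC| = (0.3210,0.9471); ey = (-0.9471,0.3210)
P = B + 0.92·ex + 1.22·ey = (1.1387,1.3327)

1.14 1.33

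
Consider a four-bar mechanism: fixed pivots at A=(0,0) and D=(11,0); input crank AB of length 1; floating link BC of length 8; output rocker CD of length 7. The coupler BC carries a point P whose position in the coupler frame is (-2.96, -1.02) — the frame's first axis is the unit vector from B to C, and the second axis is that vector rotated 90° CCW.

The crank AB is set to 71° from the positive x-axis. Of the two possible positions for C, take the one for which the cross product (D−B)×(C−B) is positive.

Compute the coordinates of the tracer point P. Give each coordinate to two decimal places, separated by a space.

A=(0,0), D=(11.00,0)
B = A + 1.00·(cos71°, sin71°) = (0.3256, 0.9455)
|BD| = 10.7162
circle(B,8.00) ∩ circle(D,7.00): a=6.0580, h=5.2250
  candidates: C₊=(6.8209,5.6156) cross=55.992; C₋=(5.8989,-4.7936) cross=-55.992
  mode + wants cross > 0 → take C=(6.8209,5.6156) (cross=55.992)
ex = (C−B)/|BC| = (0.8119,0.5838); ey = (-0.5838,0.8119)
P = B + -2.96·ex + -1.02·ey = (-1.4823,-1.6106)

-1.48 -1.61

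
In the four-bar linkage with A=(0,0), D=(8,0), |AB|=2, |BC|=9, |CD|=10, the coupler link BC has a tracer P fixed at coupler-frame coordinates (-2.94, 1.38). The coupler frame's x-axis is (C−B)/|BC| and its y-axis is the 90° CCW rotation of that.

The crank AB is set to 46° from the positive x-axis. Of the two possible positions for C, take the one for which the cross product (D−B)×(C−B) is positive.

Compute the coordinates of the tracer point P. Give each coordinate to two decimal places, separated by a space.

A=(0,0), D=(8.00,0)
B = A + 2.00·(cos46°, sin46°) = (1.3893, 1.4387)
|BD| = 6.7654
circle(B,9.00) ∩ circle(D,10.00): a=1.9785, h=8.7798
  candidates: C₊=(5.1896,9.5970) cross=59.399; C₋=(1.4555,-7.5611) cross=-59.399
  mode + wants cross > 0 → take C=(5.1896,9.5970) (cross=59.399)
ex = (C−B)/|BC| = (0.4223,0.9065); ey = (-0.9065,0.4223)
P = B + -2.94·ex + 1.38·ey = (-1.1031,-0.6436)

-1.10 -0.64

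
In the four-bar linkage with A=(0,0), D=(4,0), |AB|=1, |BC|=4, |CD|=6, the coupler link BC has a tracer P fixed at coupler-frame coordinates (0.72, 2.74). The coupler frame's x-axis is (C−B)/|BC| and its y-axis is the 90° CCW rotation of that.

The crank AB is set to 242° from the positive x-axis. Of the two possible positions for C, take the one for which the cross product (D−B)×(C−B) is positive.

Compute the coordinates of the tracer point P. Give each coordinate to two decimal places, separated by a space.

A=(0,0), D=(4.00,0)
B = A + 1.00·(cos242°, sin242°) = (-0.4695, -0.8829)
|BD| = 4.5559
circle(B,4.00) ∩ circle(D,6.00): a=0.0829, h=3.9991
  candidates: C₊=(-1.1632,3.0564) cross=18.219; C₋=(0.3870,-4.7902) cross=-18.219
  mode + wants cross > 0 → take C=(-1.1632,3.0564) (cross=18.219)
ex = (C−B)/|BC| = (-0.1734,0.9848); ey = (-0.9848,-0.1734)
P = B + 0.72·ex + 2.74·ey = (-3.2928,-0.6490)

-3.29 -0.65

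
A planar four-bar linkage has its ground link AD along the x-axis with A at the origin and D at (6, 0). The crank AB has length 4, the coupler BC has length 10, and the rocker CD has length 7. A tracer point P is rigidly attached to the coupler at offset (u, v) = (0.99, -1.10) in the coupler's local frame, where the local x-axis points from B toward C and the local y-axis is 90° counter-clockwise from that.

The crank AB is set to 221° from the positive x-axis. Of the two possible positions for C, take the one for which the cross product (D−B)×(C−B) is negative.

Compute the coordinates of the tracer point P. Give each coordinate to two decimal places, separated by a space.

A=(0,0), D=(6.00,0)
B = A + 4.00·(cos221°, sin221°) = (-3.0188, -2.6242)
|BD| = 9.3929
circle(B,10.00) ∩ circle(D,7.00): a=7.4113, h=6.7137
  candidates: C₊=(2.2216,5.8927) cross=63.061; C₋=(5.9730,-6.9999) cross=-63.061
  mode - wants cross < 0 → take C=(5.9730,-6.9999) (cross=-63.061)
ex = (C−B)/|BC| = (0.8992,-0.4376); ey = (0.4376,0.8992)
P = B + 0.99·ex + -1.10·ey = (-2.6100,-4.0465)

-2.61 -4.05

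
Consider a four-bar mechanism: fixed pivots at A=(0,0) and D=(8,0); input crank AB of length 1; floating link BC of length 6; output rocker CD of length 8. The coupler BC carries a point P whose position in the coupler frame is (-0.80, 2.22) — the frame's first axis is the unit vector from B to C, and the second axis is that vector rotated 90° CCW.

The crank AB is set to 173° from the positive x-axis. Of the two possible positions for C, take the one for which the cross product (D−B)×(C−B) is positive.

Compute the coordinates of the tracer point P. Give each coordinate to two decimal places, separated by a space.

-3.31 0.54

A=(0,0), D=(8.00,0)
B = A + 1.00·(cos173°, sin173°) = (-0.9925, 0.1219)
|BD| = 8.9934
circle(B,6.00) ∩ circle(D,8.00): a=2.9400, h=5.2303
  candidates: C₊=(2.0180,5.3119) cross=47.038; C₋=(1.8763,-5.1478) cross=-47.038
  mode + wants cross > 0 → take C=(2.0180,5.3119) (cross=47.038)
ex = (C−B)/|BC| = (0.5018,0.8650); ey = (-0.8650,0.5018)
P = B + -0.80·ex + 2.22·ey = (-3.3143,0.5438)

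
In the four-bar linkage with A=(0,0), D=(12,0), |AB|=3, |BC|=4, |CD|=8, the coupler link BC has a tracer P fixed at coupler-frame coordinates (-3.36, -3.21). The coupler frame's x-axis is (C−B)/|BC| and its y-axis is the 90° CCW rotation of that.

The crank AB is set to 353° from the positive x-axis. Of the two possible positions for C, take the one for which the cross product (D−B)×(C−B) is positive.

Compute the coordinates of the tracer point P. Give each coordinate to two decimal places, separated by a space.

4.44 -4.78

A=(0,0), D=(12.00,0)
B = A + 3.00·(cos353°, sin353°) = (2.9776, -0.3656)
|BD| = 9.0298
circle(B,4.00) ∩ circle(D,8.00): a=1.8570, h=3.5428
  candidates: C₊=(4.6897,3.2495) cross=31.991; C₋=(4.9766,-3.8303) cross=-31.991
  mode + wants cross > 0 → take C=(4.6897,3.2495) (cross=31.991)
ex = (C−B)/|BC| = (0.4280,0.9038); ey = (-0.9038,0.4280)
P = B + -3.36·ex + -3.21·ey = (4.4406,-4.7762)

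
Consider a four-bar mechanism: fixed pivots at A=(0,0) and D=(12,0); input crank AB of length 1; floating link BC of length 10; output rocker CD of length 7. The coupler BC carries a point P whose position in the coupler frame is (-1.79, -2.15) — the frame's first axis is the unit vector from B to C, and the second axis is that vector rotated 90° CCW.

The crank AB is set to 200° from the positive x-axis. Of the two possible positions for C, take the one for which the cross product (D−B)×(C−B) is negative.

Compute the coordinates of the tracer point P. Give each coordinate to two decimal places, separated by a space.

-3.58 -1.27

A=(0,0), D=(12.00,0)
B = A + 1.00·(cos200°, sin200°) = (-0.9397, -0.3420)
|BD| = 12.9442
circle(B,10.00) ∩ circle(D,7.00): a=8.4421, h=5.3601
  candidates: C₊=(7.3578,5.2393) cross=69.383; C₋=(7.6411,-5.4772) cross=-69.383
  mode - wants cross < 0 → take C=(7.6411,-5.4772) (cross=-69.383)
ex = (C−B)/|BC| = (0.8581,-0.5135); ey = (0.5135,0.8581)
P = B + -1.79·ex + -2.15·ey = (-3.5797,-1.2677)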